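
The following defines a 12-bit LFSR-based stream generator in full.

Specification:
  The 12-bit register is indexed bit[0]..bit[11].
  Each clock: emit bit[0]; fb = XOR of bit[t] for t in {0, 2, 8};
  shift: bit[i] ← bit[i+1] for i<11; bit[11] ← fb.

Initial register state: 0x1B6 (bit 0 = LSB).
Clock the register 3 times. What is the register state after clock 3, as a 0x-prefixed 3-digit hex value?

0x436

reg_0 = 0x1B6
clock 1: out=0, reg = 0x0DB
clock 2: out=1, reg = 0x86D
clock 3: out=1, reg = 0x436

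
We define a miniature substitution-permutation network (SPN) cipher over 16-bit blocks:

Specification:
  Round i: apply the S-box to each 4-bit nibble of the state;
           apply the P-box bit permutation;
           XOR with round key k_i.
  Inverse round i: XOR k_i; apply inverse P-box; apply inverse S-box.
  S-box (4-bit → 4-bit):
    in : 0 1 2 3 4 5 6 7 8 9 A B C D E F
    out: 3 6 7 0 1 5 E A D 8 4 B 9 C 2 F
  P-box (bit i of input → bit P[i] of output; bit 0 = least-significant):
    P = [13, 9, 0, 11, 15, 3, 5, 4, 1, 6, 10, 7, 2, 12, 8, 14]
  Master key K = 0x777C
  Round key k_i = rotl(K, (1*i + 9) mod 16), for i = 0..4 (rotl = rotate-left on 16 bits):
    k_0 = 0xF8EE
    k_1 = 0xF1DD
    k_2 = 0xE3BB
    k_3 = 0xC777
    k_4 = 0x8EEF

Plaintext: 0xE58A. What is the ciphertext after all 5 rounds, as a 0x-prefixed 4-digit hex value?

0xA3F1

s_0 = plaintext = 0xE58A
s_1 = Round(s_0, k_0) = 0x6CDD
s_2 = Round(s_1, k_1) = 0xA86E
s_3 = Round(s_2, k_2) = 0xE401
s_4 = Round(s_3, k_3) = 0x557C
s_5 = Round(s_4, k_4) = 0xA3F1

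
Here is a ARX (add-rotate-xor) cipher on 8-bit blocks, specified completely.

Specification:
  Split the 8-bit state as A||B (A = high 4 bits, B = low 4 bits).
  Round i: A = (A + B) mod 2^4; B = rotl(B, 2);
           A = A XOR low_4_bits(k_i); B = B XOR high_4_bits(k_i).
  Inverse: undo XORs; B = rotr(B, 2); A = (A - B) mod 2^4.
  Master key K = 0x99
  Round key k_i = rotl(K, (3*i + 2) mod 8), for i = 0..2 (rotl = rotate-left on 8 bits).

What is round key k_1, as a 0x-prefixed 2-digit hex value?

0x33

K = 0x99
k_0 = rotl(K, (3*0+2) mod 8) = rotl(K, 2) = 0x66
k_1 = rotl(K, (3*1+2) mod 8) = rotl(K, 5) = 0x33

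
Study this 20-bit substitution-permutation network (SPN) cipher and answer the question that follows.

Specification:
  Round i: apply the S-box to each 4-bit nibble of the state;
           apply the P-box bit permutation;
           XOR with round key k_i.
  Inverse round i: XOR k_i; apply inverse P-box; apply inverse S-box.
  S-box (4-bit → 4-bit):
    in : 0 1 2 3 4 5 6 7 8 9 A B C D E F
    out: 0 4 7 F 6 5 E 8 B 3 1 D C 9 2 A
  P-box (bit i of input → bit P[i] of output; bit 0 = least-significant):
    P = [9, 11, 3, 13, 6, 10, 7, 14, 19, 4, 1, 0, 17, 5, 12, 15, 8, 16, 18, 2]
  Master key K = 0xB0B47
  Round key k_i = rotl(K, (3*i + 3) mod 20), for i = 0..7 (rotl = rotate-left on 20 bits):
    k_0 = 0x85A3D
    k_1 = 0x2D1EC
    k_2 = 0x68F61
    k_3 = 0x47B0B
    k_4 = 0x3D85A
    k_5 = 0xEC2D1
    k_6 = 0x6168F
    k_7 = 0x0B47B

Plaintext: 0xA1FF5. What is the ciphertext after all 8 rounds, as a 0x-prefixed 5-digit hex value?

0x20657

s_0 = plaintext = 0xA1FF5
s_1 = Round(s_0, k_0) = 0x80D24
s_2 = Round(s_1, k_1) = 0xBDC21
s_3 = Round(s_2, k_2) = 0x00AAE
s_4 = Round(s_3, k_3) = 0xC734B
s_5 = Round(s_4, k_4) = 0xF7EC5
s_6 = Round(s_5, k_5) = 0xF004D
s_7 = Round(s_6, k_6) = 0x7300B
s_8 = Round(s_7, k_7) = 0x20657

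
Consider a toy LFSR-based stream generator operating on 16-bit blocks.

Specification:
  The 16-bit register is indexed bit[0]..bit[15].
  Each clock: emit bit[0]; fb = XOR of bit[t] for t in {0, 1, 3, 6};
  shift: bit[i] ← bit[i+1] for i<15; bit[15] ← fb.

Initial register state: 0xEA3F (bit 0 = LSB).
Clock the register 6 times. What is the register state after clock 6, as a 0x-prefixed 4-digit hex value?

reg_0 = 0xEA3F
clock 1: out=1, reg = 0xF51F
clock 2: out=1, reg = 0xFA8F
clock 3: out=1, reg = 0xFD47
clock 4: out=1, reg = 0xFEA3
clock 5: out=1, reg = 0x7F51
clock 6: out=1, reg = 0x3FA8

0x3FA8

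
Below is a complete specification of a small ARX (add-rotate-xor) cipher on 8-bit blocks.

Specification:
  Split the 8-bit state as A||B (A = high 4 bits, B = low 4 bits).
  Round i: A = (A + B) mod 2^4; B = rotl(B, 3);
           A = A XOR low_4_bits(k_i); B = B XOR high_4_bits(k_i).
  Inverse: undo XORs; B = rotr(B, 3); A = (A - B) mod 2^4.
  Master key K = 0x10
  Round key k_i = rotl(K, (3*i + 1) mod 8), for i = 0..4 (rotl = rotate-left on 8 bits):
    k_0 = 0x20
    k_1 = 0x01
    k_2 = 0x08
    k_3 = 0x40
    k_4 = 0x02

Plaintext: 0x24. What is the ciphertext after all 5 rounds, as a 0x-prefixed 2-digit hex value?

s_0 = plaintext = 0x24
s_1 = Round(s_0, k_0) = 0x60
s_2 = Round(s_1, k_1) = 0x70
s_3 = Round(s_2, k_2) = 0xF0
s_4 = Round(s_3, k_3) = 0xF4
s_5 = Round(s_4, k_4) = 0x12

0x12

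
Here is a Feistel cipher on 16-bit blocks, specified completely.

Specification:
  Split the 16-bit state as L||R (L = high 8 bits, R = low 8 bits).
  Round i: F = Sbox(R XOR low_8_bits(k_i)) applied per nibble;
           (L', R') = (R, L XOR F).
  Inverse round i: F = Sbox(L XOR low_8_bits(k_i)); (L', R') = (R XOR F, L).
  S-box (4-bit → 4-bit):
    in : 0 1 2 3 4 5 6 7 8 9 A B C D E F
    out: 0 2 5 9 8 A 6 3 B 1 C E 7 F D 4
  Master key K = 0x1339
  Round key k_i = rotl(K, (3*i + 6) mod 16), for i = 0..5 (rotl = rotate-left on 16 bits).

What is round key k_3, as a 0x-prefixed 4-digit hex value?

K = 0x1339
k_0 = rotl(K, (3*0+6) mod 16) = rotl(K, 6) = 0xCE44
k_1 = rotl(K, (3*1+6) mod 16) = rotl(K, 9) = 0x7226
k_2 = rotl(K, (3*2+6) mod 16) = rotl(K, 12) = 0x9133
k_3 = rotl(K, (3*3+6) mod 16) = rotl(K, 15) = 0x899C

0x899C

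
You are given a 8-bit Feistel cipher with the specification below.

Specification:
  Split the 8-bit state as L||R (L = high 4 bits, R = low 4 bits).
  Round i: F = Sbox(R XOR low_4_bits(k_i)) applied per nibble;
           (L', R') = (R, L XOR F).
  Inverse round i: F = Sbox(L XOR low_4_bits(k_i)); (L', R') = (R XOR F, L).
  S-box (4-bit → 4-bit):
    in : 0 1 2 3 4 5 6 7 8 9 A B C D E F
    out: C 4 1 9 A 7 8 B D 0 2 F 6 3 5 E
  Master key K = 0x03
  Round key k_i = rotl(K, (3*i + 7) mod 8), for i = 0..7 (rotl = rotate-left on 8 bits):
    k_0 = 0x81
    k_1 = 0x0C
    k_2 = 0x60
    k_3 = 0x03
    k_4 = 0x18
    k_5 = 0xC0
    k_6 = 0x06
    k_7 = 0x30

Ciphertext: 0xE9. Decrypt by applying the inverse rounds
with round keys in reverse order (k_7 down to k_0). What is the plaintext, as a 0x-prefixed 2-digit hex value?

0xF1

s_0 = ciphertext = 0xE9
s_1 = InvRound(s_0, k_7) = 0xCE
s_2 = InvRound(s_1, k_6) = 0xCC
s_3 = InvRound(s_2, k_5) = 0xAC
s_4 = InvRound(s_3, k_4) = 0xDA
s_5 = InvRound(s_4, k_3) = 0xFD
s_6 = InvRound(s_5, k_2) = 0x3F
s_7 = InvRound(s_6, k_1) = 0x13
s_8 = InvRound(s_7, k_0) = 0xF1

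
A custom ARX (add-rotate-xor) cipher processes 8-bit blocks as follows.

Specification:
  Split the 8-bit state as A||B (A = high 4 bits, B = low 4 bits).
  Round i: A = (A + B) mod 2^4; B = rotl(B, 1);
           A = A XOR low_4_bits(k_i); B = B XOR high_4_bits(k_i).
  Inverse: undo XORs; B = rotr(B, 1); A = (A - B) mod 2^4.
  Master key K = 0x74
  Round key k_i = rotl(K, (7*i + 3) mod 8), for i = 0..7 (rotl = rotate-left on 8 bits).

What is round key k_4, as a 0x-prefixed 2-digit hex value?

K = 0x74
k_0 = rotl(K, (7*0+3) mod 8) = rotl(K, 3) = 0xA3
k_1 = rotl(K, (7*1+3) mod 8) = rotl(K, 2) = 0xD1
k_2 = rotl(K, (7*2+3) mod 8) = rotl(K, 1) = 0xE8
k_3 = rotl(K, (7*3+3) mod 8) = rotl(K, 0) = 0x74
k_4 = rotl(K, (7*4+3) mod 8) = rotl(K, 7) = 0x3A

0x3A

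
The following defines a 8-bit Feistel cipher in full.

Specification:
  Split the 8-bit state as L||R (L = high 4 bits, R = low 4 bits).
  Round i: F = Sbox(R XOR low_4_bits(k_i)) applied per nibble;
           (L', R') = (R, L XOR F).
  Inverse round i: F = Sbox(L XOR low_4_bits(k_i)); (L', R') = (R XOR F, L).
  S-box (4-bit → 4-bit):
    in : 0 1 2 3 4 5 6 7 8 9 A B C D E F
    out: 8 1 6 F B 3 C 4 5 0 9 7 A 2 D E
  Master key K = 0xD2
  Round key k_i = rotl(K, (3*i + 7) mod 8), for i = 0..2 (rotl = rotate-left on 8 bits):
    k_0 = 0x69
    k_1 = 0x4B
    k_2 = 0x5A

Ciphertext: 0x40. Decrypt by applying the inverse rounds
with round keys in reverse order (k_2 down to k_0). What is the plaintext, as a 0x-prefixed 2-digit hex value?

0xC8

s_0 = ciphertext = 0x40
s_1 = InvRound(s_0, k_2) = 0xD4
s_2 = InvRound(s_1, k_1) = 0x8D
s_3 = InvRound(s_2, k_0) = 0xC8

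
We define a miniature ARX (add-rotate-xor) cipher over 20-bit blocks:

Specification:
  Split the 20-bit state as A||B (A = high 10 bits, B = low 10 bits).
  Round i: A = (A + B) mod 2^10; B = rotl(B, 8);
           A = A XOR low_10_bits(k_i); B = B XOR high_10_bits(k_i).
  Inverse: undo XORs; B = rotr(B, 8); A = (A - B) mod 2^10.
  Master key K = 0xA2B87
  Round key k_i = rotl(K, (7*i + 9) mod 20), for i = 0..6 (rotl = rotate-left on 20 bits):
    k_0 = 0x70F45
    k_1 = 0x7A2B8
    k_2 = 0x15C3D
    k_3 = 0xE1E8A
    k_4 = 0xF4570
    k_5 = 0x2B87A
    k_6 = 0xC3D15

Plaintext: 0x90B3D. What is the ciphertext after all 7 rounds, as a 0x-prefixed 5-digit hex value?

s_0 = plaintext = 0x90B3D
s_1 = Round(s_0, k_0) = 0x8E80C
s_2 = Round(s_1, k_1) = 0x3F9EB
s_3 = Round(s_2, k_2) = 0xB532D
s_4 = Round(s_3, k_3) = 0x22E4C
s_5 = Round(s_4, k_4) = 0xE9F42
s_6 = Round(s_5, k_5) = 0xA4E7E
s_7 = Round(s_6, k_6) = 0x01190

0x01190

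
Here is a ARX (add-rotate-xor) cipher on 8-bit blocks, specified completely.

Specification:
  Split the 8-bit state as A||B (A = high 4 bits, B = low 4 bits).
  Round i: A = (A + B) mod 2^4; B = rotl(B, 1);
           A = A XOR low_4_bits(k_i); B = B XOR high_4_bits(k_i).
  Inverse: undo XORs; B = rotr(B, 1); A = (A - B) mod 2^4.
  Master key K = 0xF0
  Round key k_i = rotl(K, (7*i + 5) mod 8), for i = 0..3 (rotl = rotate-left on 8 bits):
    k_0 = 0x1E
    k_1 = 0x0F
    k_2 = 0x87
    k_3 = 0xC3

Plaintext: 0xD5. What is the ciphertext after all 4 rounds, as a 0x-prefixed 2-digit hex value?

s_0 = plaintext = 0xD5
s_1 = Round(s_0, k_0) = 0xCB
s_2 = Round(s_1, k_1) = 0x87
s_3 = Round(s_2, k_2) = 0x86
s_4 = Round(s_3, k_3) = 0xD0

0xD0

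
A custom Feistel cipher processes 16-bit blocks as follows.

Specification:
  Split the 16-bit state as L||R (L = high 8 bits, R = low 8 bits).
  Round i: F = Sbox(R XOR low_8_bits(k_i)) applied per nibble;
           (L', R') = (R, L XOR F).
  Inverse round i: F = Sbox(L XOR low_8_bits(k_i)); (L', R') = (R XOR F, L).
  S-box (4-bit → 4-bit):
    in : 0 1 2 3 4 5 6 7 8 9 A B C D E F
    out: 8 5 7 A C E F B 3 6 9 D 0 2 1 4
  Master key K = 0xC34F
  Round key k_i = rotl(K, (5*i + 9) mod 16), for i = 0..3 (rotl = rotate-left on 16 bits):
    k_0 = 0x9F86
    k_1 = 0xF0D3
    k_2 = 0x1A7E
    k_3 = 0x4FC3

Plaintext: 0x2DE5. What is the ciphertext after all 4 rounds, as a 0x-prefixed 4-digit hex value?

0x8CAD

s_0 = plaintext = 0x2DE5
s_1 = Round(s_0, k_0) = 0xE5D7
s_2 = Round(s_1, k_1) = 0xD769
s_3 = Round(s_2, k_2) = 0x698C
s_4 = Round(s_3, k_3) = 0x8CAD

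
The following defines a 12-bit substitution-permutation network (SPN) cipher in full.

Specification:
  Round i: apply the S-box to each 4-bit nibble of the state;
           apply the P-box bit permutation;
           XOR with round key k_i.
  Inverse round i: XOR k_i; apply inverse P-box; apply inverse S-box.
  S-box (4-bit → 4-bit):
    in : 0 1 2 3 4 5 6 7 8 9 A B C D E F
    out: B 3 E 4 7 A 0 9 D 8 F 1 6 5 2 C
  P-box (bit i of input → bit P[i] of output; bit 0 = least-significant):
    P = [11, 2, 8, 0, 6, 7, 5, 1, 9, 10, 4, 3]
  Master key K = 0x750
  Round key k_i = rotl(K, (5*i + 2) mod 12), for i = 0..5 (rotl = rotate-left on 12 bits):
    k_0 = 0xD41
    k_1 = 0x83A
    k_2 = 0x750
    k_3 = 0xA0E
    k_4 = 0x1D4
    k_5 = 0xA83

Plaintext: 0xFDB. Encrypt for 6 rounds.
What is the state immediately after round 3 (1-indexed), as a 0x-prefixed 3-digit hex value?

s_0 = plaintext = 0xFDB
s_1 = Round(s_0, k_0) = 0x539
s_2 = Round(s_1, k_1) = 0xC13
s_3 = Round(s_2, k_2) = 0x280
s_4 = Round(s_3, k_3) = 0x671
s_5 = Round(s_4, k_4) = 0x992
s_6 = Round(s_5, k_5) = 0xB8C

0x280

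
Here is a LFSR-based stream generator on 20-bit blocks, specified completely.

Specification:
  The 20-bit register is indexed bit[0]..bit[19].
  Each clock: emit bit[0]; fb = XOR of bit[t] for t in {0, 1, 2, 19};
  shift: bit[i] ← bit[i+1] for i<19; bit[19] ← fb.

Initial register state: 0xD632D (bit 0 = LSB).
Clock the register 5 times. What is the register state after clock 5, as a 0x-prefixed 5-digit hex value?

0x7EB19

reg_0 = 0xD632D
clock 1: out=1, reg = 0xEB196
clock 2: out=0, reg = 0xF58CB
clock 3: out=1, reg = 0xFAC65
clock 4: out=1, reg = 0xFD632
clock 5: out=0, reg = 0x7EB19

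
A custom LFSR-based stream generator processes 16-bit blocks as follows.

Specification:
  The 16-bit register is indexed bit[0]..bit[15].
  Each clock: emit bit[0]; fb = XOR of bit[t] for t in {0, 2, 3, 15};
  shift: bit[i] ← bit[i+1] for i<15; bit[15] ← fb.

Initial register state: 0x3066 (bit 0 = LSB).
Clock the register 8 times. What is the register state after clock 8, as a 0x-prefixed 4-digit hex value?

reg_0 = 0x3066
clock 1: out=0, reg = 0x9833
clock 2: out=1, reg = 0x4C19
clock 3: out=1, reg = 0x260C
clock 4: out=0, reg = 0x1306
clock 5: out=0, reg = 0x8983
clock 6: out=1, reg = 0x44C1
clock 7: out=1, reg = 0xA260
clock 8: out=0, reg = 0xD130

0xD130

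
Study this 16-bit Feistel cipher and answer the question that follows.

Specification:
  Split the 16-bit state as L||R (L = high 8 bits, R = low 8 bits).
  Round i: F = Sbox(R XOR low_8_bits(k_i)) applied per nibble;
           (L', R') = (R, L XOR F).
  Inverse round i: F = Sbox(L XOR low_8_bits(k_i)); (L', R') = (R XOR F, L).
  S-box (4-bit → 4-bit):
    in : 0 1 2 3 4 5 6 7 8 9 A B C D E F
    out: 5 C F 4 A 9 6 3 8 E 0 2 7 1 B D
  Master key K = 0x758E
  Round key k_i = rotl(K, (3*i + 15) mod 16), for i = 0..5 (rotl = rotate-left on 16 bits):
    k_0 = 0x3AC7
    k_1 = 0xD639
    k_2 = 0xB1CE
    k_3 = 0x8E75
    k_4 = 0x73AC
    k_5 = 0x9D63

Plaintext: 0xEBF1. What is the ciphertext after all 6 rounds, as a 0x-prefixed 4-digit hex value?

0xC66E

s_0 = plaintext = 0xEBF1
s_1 = Round(s_0, k_0) = 0xF1AD
s_2 = Round(s_1, k_1) = 0xAD1B
s_3 = Round(s_2, k_2) = 0x1BB4
s_4 = Round(s_3, k_3) = 0xB467
s_5 = Round(s_4, k_4) = 0x67C6
s_6 = Round(s_5, k_5) = 0xC66E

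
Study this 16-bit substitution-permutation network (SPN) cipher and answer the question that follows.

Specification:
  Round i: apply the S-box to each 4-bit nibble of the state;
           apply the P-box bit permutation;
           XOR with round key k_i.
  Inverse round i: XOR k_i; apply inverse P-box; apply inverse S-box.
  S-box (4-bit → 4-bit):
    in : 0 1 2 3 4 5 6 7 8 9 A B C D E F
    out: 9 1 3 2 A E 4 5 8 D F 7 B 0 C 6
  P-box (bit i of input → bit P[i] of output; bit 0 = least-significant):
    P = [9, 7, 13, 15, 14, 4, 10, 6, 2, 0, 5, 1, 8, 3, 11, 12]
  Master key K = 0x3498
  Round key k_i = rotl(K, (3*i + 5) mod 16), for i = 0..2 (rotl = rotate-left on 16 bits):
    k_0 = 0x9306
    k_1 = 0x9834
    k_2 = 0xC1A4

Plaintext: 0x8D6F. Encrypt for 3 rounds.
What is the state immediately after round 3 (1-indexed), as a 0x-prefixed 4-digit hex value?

0x5CF8

s_0 = plaintext = 0x8D6F
s_1 = Round(s_0, k_0) = 0xA786
s_2 = Round(s_1, k_1) = 0xA158
s_3 = Round(s_2, k_2) = 0x5CF8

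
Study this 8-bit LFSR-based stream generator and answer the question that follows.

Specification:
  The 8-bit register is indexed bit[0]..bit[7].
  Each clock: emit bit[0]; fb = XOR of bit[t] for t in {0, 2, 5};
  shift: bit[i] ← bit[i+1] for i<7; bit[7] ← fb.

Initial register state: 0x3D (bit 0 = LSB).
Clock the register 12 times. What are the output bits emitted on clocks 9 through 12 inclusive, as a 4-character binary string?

1101

reg_0 = 0x3D
clock 1: out=1, reg = 0x9E
clock 2: out=0, reg = 0xCF
clock 3: out=1, reg = 0x67
clock 4: out=1, reg = 0xB3
clock 5: out=1, reg = 0x59
clock 6: out=1, reg = 0xAC
clock 7: out=0, reg = 0x56
clock 8: out=0, reg = 0xAB
clock 9: out=1, reg = 0x55
clock 10: out=1, reg = 0x2A
clock 11: out=0, reg = 0x95
clock 12: out=1, reg = 0x4A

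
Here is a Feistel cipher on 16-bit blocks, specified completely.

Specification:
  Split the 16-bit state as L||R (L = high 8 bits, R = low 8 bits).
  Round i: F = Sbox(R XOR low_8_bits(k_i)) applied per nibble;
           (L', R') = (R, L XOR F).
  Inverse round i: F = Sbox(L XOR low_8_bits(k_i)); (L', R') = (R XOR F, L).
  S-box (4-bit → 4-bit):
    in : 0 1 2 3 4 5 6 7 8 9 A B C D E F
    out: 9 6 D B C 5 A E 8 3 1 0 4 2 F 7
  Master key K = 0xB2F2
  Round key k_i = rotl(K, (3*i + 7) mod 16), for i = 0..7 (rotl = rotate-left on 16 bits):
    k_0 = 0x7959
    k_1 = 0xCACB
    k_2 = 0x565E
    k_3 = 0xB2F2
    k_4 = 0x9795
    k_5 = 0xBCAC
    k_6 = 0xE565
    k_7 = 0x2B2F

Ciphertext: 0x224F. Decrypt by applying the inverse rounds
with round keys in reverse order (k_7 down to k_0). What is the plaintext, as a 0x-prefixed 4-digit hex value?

0x880A

s_0 = ciphertext = 0x224F
s_1 = InvRound(s_0, k_7) = 0xDD22
s_2 = InvRound(s_1, k_6) = 0x2ADD
s_3 = InvRound(s_2, k_5) = 0x572A
s_4 = InvRound(s_3, k_4) = 0x6757
s_5 = InvRound(s_4, k_3) = 0x6267
s_6 = InvRound(s_5, k_2) = 0xD362
s_7 = InvRound(s_6, k_1) = 0x0AD3
s_8 = InvRound(s_7, k_0) = 0x880A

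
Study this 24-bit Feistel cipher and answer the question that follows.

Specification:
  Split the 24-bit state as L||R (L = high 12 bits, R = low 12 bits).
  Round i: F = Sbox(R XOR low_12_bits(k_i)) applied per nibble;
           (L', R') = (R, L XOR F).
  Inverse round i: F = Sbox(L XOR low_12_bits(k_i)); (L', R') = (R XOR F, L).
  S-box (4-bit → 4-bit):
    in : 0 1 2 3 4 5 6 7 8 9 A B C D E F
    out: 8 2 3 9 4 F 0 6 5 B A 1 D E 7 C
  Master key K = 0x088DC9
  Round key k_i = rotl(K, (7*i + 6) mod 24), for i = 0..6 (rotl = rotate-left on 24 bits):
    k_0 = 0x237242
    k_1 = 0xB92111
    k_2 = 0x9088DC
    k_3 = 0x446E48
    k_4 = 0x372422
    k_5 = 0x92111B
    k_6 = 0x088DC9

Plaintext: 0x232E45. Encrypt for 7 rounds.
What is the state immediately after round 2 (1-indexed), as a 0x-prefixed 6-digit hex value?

s_0 = plaintext = 0x232E45
s_1 = Round(s_0, k_0) = 0xE45FB4
s_2 = Round(s_1, k_1) = 0xFB49EA
s_3 = Round(s_2, k_2) = 0x9EAD24
s_4 = Round(s_3, k_3) = 0xD240E7
s_5 = Round(s_4, k_4) = 0x0E79FB
s_6 = Round(s_5, k_5) = 0x9FB59F
s_7 = Round(s_6, k_6) = 0x59FC0B

0xFB49EA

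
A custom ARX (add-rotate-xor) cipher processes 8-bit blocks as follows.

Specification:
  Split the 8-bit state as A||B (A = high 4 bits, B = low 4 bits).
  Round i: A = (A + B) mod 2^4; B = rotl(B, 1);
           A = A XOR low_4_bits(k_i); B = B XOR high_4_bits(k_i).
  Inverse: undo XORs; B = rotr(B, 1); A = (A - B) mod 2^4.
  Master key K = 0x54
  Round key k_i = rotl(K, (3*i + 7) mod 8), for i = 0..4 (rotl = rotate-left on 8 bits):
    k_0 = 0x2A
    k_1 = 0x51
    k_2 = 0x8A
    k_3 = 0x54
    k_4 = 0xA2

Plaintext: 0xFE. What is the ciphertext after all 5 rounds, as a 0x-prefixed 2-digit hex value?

0x87

s_0 = plaintext = 0xFE
s_1 = Round(s_0, k_0) = 0x7F
s_2 = Round(s_1, k_1) = 0x7A
s_3 = Round(s_2, k_2) = 0xBD
s_4 = Round(s_3, k_3) = 0xCE
s_5 = Round(s_4, k_4) = 0x87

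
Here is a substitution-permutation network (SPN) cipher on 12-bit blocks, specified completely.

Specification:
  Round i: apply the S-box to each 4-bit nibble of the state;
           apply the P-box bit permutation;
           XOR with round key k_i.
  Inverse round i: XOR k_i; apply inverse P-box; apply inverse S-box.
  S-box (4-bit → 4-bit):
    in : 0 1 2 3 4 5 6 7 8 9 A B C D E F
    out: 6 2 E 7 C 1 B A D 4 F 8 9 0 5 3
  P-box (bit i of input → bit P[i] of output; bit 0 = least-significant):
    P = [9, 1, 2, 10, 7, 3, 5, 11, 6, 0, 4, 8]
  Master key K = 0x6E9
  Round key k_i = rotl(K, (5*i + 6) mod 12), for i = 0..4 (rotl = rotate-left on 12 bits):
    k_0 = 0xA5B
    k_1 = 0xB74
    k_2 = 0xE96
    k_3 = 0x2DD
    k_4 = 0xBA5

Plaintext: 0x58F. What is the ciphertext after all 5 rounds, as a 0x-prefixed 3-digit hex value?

0x4A5

s_0 = plaintext = 0x58F
s_1 = Round(s_0, k_0) = 0x0B9
s_2 = Round(s_1, k_1) = 0x361
s_3 = Round(s_2, k_2) = 0x64D
s_4 = Round(s_3, k_3) = 0xBBC
s_5 = Round(s_4, k_4) = 0x4A5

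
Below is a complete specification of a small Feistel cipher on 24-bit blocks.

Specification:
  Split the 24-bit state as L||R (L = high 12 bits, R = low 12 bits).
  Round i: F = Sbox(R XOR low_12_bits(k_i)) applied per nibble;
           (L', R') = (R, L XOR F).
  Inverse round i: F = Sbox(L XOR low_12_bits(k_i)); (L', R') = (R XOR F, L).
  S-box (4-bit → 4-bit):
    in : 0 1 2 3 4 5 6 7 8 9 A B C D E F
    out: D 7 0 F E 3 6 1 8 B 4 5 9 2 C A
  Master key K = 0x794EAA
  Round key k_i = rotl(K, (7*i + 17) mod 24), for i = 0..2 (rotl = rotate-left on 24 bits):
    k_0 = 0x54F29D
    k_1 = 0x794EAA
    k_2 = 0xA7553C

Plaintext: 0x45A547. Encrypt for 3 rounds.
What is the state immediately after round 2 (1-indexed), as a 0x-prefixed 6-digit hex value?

0x57E069

s_0 = plaintext = 0x45A547
s_1 = Round(s_0, k_0) = 0x54757E
s_2 = Round(s_1, k_1) = 0x57E069
s_3 = Round(s_2, k_2) = 0x06964D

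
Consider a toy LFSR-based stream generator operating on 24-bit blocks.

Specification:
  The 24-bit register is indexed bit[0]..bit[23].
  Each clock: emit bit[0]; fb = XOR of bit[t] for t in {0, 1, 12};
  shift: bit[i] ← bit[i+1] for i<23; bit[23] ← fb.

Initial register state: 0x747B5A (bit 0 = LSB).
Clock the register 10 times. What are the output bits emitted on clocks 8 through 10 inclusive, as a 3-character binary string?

011

reg_0 = 0x747B5A
clock 1: out=0, reg = 0x3A3DAD
clock 2: out=1, reg = 0x1D1ED6
clock 3: out=0, reg = 0x0E8F6B
clock 4: out=1, reg = 0x0747B5
clock 5: out=1, reg = 0x83A3DA
clock 6: out=0, reg = 0xC1D1ED
clock 7: out=1, reg = 0x60E8F6
clock 8: out=0, reg = 0xB0747B
clock 9: out=1, reg = 0xD83A3D
clock 10: out=1, reg = 0x6C1D1E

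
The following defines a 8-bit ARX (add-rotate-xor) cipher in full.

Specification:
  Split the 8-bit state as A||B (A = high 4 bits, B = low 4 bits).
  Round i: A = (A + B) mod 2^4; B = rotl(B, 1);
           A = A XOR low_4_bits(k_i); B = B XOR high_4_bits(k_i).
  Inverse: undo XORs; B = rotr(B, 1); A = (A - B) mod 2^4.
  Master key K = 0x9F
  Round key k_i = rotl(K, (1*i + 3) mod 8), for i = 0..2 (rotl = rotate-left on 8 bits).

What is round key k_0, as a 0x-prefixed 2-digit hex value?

K = 0x9F
k_0 = rotl(K, (1*0+3) mod 8) = rotl(K, 3) = 0xFC

0xFC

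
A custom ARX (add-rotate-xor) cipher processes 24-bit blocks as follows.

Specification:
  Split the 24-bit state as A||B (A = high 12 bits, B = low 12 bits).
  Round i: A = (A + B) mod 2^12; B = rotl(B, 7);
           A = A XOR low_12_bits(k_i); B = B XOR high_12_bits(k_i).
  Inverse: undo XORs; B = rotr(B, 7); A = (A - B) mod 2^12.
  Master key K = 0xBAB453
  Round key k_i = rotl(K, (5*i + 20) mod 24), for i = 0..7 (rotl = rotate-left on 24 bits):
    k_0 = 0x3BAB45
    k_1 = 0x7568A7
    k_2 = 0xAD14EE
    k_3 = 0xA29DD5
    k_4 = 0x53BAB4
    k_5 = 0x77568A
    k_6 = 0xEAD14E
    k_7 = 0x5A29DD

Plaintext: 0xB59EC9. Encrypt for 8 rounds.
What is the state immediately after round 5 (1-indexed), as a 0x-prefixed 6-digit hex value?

s_0 = plaintext = 0xB59EC9
s_1 = Round(s_0, k_0) = 0x16774C
s_2 = Round(s_1, k_1) = 0x01416C
s_3 = Round(s_2, k_2) = 0x56ECDA
s_4 = Round(s_3, k_3) = 0xF9D74F
s_5 = Round(s_4, k_4) = 0xC58281
s_6 = Round(s_5, k_5) = 0x8537E1
s_7 = Round(s_6, k_6) = 0x17AE12
s_8 = Round(s_7, k_7) = 0x651CD2

0xC58281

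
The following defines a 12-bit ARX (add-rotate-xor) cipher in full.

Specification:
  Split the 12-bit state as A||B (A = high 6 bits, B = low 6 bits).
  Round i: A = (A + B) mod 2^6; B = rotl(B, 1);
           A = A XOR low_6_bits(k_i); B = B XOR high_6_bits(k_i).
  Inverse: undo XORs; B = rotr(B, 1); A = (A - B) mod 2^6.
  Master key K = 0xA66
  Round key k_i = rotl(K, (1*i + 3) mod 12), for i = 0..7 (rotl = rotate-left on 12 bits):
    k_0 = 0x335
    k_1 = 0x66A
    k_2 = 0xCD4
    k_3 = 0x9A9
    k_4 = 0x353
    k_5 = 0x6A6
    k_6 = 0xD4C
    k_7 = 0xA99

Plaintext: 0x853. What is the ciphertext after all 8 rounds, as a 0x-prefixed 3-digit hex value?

s_0 = plaintext = 0x853
s_1 = Round(s_0, k_0) = 0x06A
s_2 = Round(s_1, k_1) = 0x04C
s_3 = Round(s_2, k_2) = 0x66B
s_4 = Round(s_3, k_3) = 0xB71
s_5 = Round(s_4, k_4) = 0x36E
s_6 = Round(s_5, k_5) = 0x747
s_7 = Round(s_6, k_6) = 0xA3B
s_8 = Round(s_7, k_7) = 0xE9D

0xE9D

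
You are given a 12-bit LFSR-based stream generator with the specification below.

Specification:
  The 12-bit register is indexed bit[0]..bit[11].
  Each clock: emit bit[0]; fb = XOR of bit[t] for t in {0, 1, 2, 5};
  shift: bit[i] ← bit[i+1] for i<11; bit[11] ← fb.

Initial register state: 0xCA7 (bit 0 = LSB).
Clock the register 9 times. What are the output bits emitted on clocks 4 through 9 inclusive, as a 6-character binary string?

001010

reg_0 = 0xCA7
clock 1: out=1, reg = 0x653
clock 2: out=1, reg = 0x329
clock 3: out=1, reg = 0x194
clock 4: out=0, reg = 0x8CA
clock 5: out=0, reg = 0xC65
clock 6: out=1, reg = 0xE32
clock 7: out=0, reg = 0x719
clock 8: out=1, reg = 0xB8C
clock 9: out=0, reg = 0xDC6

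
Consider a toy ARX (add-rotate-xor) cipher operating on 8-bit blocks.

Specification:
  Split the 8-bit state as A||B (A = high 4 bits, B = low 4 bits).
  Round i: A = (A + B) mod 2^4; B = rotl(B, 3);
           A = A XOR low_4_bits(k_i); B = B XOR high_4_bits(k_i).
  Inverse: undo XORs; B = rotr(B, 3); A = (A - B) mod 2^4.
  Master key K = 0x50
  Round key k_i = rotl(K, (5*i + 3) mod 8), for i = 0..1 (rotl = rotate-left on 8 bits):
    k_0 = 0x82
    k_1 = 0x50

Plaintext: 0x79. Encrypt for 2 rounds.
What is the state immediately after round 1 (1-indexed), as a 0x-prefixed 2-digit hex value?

s_0 = plaintext = 0x79
s_1 = Round(s_0, k_0) = 0x24
s_2 = Round(s_1, k_1) = 0x67

0x24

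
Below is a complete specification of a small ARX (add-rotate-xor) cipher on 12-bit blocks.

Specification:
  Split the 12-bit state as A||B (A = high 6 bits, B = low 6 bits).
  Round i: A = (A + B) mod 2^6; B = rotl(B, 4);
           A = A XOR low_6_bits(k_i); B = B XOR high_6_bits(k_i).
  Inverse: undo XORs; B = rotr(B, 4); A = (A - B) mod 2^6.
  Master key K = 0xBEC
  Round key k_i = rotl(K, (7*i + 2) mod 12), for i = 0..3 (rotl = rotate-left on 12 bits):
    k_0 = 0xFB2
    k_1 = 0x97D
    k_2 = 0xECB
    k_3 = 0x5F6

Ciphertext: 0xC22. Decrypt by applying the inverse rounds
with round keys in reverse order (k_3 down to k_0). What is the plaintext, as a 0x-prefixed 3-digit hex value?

0xC8E

s_0 = ciphertext = 0xC22
s_1 = InvRound(s_0, k_3) = 0xBD7
s_2 = InvRound(s_1, k_2) = 0xCB2
s_3 = InvRound(s_2, k_1) = 0xC9D
s_4 = InvRound(s_3, k_0) = 0xC8E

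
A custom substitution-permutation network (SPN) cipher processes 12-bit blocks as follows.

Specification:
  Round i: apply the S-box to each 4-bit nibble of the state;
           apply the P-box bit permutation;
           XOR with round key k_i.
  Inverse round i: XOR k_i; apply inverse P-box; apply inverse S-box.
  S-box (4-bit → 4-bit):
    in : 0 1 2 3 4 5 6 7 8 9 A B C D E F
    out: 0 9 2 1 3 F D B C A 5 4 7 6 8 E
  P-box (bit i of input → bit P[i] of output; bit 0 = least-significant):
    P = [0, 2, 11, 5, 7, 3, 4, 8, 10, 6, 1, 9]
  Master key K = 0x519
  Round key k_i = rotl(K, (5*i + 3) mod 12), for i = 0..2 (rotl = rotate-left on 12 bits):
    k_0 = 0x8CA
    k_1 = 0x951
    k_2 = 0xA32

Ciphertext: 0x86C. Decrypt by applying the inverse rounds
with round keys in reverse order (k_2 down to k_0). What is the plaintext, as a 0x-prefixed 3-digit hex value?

s_0 = ciphertext = 0x86C
s_1 = InvRound(s_0, k_2) = 0xFD2
s_2 = InvRound(s_1, k_1) = 0x633
s_3 = InvRound(s_2, k_0) = 0x7C6

0x7C6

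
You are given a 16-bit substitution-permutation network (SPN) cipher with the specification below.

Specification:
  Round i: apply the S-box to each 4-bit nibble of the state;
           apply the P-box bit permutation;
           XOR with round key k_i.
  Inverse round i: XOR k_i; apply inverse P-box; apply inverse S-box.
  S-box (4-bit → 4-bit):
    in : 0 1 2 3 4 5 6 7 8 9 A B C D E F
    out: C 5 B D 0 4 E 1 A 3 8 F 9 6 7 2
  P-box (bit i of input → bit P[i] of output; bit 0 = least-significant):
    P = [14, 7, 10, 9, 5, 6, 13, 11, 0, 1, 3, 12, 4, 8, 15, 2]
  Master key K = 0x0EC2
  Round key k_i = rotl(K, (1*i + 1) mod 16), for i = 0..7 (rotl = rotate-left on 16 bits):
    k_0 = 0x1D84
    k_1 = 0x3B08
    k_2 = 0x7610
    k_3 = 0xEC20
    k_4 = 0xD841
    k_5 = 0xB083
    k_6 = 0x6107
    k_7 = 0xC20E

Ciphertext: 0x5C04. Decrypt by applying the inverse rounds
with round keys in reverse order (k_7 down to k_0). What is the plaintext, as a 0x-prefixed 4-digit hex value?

s_0 = ciphertext = 0x5C04
s_1 = InvRound(s_0, k_7) = 0x56A0
s_2 = InvRound(s_1, k_6) = 0x8216
s_3 = InvRound(s_2, k_5) = 0xCC58
s_4 = InvRound(s_3, k_4) = 0x7345
s_5 = InvRound(s_4, k_3) = 0x6C20
s_6 = InvRound(s_5, k_2) = 0x7ACA
s_7 = InvRound(s_6, k_1) = 0xFFF9
s_8 = InvRound(s_7, k_0) = 0x31EC

0x31EC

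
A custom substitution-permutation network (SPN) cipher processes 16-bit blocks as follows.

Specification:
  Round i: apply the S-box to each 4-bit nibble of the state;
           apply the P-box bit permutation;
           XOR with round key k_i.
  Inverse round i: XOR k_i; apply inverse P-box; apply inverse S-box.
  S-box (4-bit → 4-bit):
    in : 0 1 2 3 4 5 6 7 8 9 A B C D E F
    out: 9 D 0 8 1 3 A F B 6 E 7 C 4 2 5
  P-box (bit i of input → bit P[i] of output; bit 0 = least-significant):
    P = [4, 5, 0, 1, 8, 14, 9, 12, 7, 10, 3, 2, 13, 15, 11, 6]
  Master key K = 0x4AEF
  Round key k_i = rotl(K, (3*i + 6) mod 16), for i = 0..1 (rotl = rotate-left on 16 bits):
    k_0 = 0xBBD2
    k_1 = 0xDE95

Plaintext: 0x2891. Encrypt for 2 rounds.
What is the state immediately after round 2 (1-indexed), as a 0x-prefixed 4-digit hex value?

s_0 = plaintext = 0x2891
s_1 = Round(s_0, k_0) = 0xFD45
s_2 = Round(s_1, k_1) = 0xF7AD

0xF7AD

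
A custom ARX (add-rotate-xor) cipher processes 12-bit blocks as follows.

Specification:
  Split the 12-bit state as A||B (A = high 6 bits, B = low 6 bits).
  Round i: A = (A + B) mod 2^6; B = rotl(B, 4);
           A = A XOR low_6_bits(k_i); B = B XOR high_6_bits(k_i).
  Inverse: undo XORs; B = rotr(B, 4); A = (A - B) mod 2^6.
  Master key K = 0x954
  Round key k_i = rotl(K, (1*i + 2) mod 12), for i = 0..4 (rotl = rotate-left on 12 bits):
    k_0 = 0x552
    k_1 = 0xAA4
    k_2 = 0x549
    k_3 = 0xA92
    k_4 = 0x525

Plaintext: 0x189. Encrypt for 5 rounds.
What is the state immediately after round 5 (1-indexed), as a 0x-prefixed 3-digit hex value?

0x730

s_0 = plaintext = 0x189
s_1 = Round(s_0, k_0) = 0x747
s_2 = Round(s_1, k_1) = 0x01B
s_3 = Round(s_2, k_2) = 0x4A3
s_4 = Round(s_3, k_3) = 0x9D2
s_5 = Round(s_4, k_4) = 0x730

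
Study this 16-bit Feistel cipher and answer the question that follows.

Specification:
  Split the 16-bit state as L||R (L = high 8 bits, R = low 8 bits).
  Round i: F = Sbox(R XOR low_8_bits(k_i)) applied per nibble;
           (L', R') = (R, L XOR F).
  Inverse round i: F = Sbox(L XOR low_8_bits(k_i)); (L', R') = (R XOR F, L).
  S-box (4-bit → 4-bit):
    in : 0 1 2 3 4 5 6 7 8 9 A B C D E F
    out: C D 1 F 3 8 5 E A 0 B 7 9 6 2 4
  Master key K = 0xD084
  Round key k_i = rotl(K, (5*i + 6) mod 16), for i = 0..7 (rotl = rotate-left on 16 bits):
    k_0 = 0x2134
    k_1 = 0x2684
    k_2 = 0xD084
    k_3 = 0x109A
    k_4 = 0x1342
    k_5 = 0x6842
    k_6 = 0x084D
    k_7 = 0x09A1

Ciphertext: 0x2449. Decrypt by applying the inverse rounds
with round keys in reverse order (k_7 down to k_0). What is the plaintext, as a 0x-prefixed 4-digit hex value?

s_0 = ciphertext = 0x2449
s_1 = InvRound(s_0, k_7) = 0xE124
s_2 = InvRound(s_1, k_6) = 0x9DE1
s_3 = InvRound(s_2, k_5) = 0x859D
s_4 = InvRound(s_3, k_4) = 0x0385
s_5 = InvRound(s_4, k_3) = 0x8503
s_6 = InvRound(s_5, k_2) = 0xCE85
s_7 = InvRound(s_6, k_1) = 0xBECE
s_8 = InvRound(s_7, k_0) = 0x65BE

0x65BE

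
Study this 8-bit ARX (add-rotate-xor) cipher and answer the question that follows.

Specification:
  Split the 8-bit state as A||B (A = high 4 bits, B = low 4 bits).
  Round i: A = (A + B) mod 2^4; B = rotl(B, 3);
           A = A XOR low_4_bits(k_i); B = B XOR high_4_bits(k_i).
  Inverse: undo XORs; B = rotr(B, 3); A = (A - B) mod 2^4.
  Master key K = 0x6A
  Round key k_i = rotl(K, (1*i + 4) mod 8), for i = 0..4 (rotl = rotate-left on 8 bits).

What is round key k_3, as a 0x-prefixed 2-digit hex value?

K = 0x6A
k_0 = rotl(K, (1*0+4) mod 8) = rotl(K, 4) = 0xA6
k_1 = rotl(K, (1*1+4) mod 8) = rotl(K, 5) = 0x4D
k_2 = rotl(K, (1*2+4) mod 8) = rotl(K, 6) = 0x9A
k_3 = rotl(K, (1*3+4) mod 8) = rotl(K, 7) = 0x35

0x35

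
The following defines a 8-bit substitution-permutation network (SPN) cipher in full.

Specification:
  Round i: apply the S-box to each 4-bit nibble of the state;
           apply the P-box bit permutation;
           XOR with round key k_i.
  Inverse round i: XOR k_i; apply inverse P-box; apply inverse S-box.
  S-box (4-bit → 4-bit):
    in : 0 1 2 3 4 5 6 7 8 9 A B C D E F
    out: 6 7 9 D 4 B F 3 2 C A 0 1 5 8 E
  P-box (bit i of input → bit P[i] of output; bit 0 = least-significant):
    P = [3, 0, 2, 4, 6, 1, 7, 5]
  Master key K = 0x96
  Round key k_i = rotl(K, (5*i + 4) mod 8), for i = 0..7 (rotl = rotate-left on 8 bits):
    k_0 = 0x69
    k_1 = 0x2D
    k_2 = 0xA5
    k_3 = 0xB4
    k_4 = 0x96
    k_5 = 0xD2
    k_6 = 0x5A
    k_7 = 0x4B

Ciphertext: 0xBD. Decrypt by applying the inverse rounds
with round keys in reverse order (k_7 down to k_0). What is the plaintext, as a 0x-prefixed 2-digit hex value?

0x73

s_0 = ciphertext = 0xBD
s_1 = InvRound(s_0, k_7) = 0x69
s_2 = InvRound(s_1, k_6) = 0xAA
s_3 = InvRound(s_2, k_5) = 0x22
s_4 = InvRound(s_3, k_4) = 0x99
s_5 = InvRound(s_4, k_3) = 0xE1
s_6 = InvRound(s_5, k_2) = 0xC4
s_7 = InvRound(s_6, k_1) = 0x37
s_8 = InvRound(s_7, k_0) = 0x73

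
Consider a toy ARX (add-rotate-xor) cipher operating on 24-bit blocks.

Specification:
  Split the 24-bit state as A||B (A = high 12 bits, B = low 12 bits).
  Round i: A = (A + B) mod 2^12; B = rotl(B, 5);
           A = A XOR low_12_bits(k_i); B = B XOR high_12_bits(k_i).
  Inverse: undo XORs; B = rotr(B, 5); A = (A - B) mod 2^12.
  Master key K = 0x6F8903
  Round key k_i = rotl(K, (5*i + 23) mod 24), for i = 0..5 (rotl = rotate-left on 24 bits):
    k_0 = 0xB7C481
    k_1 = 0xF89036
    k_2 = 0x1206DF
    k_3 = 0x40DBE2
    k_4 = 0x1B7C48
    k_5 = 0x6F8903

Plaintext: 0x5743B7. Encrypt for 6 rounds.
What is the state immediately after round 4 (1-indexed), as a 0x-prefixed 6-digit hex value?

s_0 = plaintext = 0x5743B7
s_1 = Round(s_0, k_0) = 0xDAAD9B
s_2 = Round(s_1, k_1) = 0xB73CF2
s_3 = Round(s_2, k_2) = 0xEBAF79
s_4 = Round(s_3, k_3) = 0x5D1B33
s_5 = Round(s_4, k_4) = 0xD4C7C1
s_6 = Round(s_5, k_5) = 0xC0EED7

0x5D1B33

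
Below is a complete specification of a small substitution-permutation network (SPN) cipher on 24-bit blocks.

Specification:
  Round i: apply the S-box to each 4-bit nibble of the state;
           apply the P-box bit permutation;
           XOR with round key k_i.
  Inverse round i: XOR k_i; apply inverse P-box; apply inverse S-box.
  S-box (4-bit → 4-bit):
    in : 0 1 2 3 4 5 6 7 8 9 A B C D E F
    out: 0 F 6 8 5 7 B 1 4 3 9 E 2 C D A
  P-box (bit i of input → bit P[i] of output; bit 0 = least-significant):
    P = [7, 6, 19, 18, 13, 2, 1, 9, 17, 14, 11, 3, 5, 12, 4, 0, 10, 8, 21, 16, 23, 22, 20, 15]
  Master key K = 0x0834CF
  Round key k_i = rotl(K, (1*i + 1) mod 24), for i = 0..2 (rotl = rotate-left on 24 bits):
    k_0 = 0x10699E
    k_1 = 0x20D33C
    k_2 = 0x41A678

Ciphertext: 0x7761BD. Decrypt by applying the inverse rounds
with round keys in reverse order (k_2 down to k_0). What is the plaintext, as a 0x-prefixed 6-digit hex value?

0x034FAB

s_0 = ciphertext = 0x7761BD
s_1 = InvRound(s_0, k_2) = 0xD539F6
s_2 = InvRound(s_1, k_1) = 0x1D0BE6
s_3 = InvRound(s_2, k_0) = 0x034FAB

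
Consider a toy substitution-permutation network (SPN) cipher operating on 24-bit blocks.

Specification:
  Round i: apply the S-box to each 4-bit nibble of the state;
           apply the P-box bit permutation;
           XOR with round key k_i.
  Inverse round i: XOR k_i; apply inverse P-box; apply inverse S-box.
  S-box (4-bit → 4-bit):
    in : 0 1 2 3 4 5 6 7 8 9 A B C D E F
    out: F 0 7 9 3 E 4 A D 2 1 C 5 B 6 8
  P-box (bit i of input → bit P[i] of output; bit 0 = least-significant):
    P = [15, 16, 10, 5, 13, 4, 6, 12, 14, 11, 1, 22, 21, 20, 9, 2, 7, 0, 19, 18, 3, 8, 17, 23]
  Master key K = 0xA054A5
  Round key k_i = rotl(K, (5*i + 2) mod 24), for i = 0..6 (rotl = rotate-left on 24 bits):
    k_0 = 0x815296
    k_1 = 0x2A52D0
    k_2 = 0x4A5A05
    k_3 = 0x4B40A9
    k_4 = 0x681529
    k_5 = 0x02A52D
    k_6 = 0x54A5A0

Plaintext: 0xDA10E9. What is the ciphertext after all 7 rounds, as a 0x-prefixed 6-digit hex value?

0x027C64

s_0 = plaintext = 0xDA10E9
s_1 = Round(s_0, k_0) = 0x401B4C
s_2 = Round(s_1, k_1) = 0x66F74B
s_3 = Round(s_2, k_2) = 0x007631
s_4 = Round(s_3, k_3) = 0xD57126
s_5 = Round(s_4, k_4) = 0xF43074
s_6 = Round(s_5, k_5) = 0xE37DBA
s_7 = Round(s_6, k_6) = 0x027C64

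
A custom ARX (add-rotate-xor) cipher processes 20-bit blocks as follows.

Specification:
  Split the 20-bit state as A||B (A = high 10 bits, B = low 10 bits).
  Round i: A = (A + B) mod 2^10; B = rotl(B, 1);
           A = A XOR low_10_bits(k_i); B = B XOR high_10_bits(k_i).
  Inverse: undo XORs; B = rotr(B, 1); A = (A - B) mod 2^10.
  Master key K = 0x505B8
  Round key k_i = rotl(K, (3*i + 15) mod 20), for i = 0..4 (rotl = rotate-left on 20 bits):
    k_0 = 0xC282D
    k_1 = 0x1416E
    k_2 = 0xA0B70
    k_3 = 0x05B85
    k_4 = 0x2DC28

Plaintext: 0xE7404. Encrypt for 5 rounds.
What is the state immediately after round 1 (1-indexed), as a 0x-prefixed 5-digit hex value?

0xE3302

s_0 = plaintext = 0xE7404
s_1 = Round(s_0, k_0) = 0xE3302
s_2 = Round(s_1, k_1) = 0xF8255
s_3 = Round(s_2, k_2) = 0x51629
s_4 = Round(s_3, k_3) = 0x3AC45
s_5 = Round(s_4, k_4) = 0x4603D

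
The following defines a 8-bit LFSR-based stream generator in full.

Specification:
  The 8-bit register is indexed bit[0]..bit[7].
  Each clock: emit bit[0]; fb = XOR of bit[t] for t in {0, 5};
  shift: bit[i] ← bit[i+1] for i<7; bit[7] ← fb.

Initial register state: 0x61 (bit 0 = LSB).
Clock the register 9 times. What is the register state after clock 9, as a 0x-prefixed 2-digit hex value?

0xF9

reg_0 = 0x61
clock 1: out=1, reg = 0x30
clock 2: out=0, reg = 0x98
clock 3: out=0, reg = 0x4C
clock 4: out=0, reg = 0x26
clock 5: out=0, reg = 0x93
clock 6: out=1, reg = 0xC9
clock 7: out=1, reg = 0xE4
clock 8: out=0, reg = 0xF2
clock 9: out=0, reg = 0xF9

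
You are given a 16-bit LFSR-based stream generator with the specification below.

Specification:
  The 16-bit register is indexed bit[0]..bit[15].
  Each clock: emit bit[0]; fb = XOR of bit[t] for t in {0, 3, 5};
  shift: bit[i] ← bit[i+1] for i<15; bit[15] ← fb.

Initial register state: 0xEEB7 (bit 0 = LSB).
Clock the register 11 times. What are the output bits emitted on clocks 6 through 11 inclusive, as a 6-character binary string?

reg_0 = 0xEEB7
clock 1: out=1, reg = 0x775B
clock 2: out=1, reg = 0x3BAD
clock 3: out=1, reg = 0x9DD6
clock 4: out=0, reg = 0x4EEB
clock 5: out=1, reg = 0xA775
clock 6: out=1, reg = 0x53BA
clock 7: out=0, reg = 0x29DD
clock 8: out=1, reg = 0x14EE
clock 9: out=0, reg = 0x0A77
clock 10: out=1, reg = 0x053B
clock 11: out=1, reg = 0x829D

101011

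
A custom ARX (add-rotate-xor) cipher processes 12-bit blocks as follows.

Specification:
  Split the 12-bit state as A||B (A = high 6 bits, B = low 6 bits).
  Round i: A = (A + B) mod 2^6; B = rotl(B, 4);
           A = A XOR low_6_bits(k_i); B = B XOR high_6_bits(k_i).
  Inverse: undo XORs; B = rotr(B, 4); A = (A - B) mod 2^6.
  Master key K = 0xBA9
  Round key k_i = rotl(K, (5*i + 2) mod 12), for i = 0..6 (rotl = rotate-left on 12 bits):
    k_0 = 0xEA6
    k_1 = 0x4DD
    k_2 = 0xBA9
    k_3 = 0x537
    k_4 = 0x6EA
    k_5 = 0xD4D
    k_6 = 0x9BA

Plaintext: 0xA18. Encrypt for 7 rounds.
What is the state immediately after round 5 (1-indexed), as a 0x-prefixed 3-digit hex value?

0x438

s_0 = plaintext = 0xA18
s_1 = Round(s_0, k_0) = 0x9BC
s_2 = Round(s_1, k_1) = 0xFDC
s_3 = Round(s_2, k_2) = 0xCA9
s_4 = Round(s_3, k_3) = 0xB0E
s_5 = Round(s_4, k_4) = 0x438
s_6 = Round(s_5, k_5) = 0x17B
s_7 = Round(s_6, k_6) = 0xE98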